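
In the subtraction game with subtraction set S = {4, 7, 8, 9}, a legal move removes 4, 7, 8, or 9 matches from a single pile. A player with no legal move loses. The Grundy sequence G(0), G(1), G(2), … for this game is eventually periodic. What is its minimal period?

n :  0  1  2  3  4  5  6  7  8  9 10 11 12 13 14 15 16 17 18 19 20 21 22 23 24 25 26 27
G :  0  0  0  0  1  1  1  1  2  2  2  2  3  0  0  0  0  1  1  1  1  2  2  2  2  3  0  0
G(n+13) = G(n) holds for n = 0,…,8 (a full window of length max(S) = 9), so the sequence is purely periodic with period 13.

13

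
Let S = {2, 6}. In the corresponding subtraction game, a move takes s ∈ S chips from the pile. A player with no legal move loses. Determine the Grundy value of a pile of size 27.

G(0) = 0
G(1) = mex{} = 0
G(2) = mex{0} = 1
G(3) = mex{0} = 1
G(4) = mex{1} = 0
G(5) = mex{1} = 0
G(6) = mex{0,0} = 1
G(7) = mex{0,0} = 1
G(8) = mex{1,1} = 0
G(9) = mex{1,1} = 0
G(10) = mex{0,0} = 1
G(11) = mex{0,0} = 1
G(12) = mex{1,1} = 0
G(13) = mex{1,1} = 0
G(14) = mex{0,0} = 1
G(15) = mex{0,0} = 1
G(16) = mex{1,1} = 0
G(17) = mex{1,1} = 0
G(18) = mex{0,0} = 1
G(19) = mex{0,0} = 1
G(20) = mex{1,1} = 0
G(21) = mex{1,1} = 0
G(22) = mex{0,0} = 1
G(23) = mex{0,0} = 1
G(24) = mex{1,1} = 0
G(25) = mex{1,1} = 0
G(26) = mex{0,0} = 1
G(27) = mex{0,0} = 1

1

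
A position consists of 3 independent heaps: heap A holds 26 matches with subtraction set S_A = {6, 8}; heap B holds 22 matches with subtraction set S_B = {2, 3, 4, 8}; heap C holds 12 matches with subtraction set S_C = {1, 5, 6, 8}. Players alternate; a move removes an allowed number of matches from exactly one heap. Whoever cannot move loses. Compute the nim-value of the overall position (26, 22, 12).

1

Heap A, S = {6, 8}:
n :  0  1  2  3  4  5  6  7  8  9 10 11 12 13 14 15 16 17 18 19 20 21 22 23 24 25 26
G :  0  0  0  0  0  0  1  1  1  1  1  1  2  2  0  0  0  0  0  0  1  1  1  1  1  1  2
G_A(26) = 2.
Heap B, S = {2, 3, 4, 8}:
G(0) = 0
G(1) = mex{} = 0
G(2) = mex{0} = 1
G(3) = mex{0,0} = 1
G(4) = mex{1,0,0} = 2
G(5) = mex{1,1,0} = 2
G(6) = mex{2,1,1} = 0
G(7) = mex{2,2,1} = 0
G(8) = mex{0,2,2,0} = 1
G(9) = mex{0,0,2,0} = 1
G(10) = mex{1,0,0,1} = 2
G(11) = mex{1,1,0,1} = 2
G(12) = mex{2,1,1,2} = 0
G(13) = mex{2,2,1,2} = 0
G(14) = mex{0,2,2,0} = 1
G(15) = mex{0,0,2,0} = 1
G(16) = mex{1,0,0,1} = 2
G(17) = mex{1,1,0,1} = 2
G(18) = mex{2,1,1,2} = 0
G(19) = mex{2,2,1,2} = 0
G(20) = mex{0,2,2,0} = 1
G(21) = mex{0,0,2,0} = 1
G(22) = mex{1,0,0,1} = 2
G_B(22) = 2.
Heap C, S = {1, 5, 6, 8}:
G(0) = 0
G(1) = mex{0} = 1
G(2) = mex{1} = 0
G(3) = mex{0} = 1
G(4) = mex{1} = 0
G(5) = mex{0,0} = 1
G(6) = mex{1,1,0} = 2
G(7) = mex{2,0,1} = 3
G(8) = mex{3,1,0,0} = 2
G(9) = mex{2,0,1,1} = 3
G(10) = mex{3,1,0,0} = 2
G(11) = mex{2,2,1,1} = 0
G(12) = mex{0,3,2,0} = 1
G_C(12) = 1.
Combined Grundy value = 2 ⊕ 2 ⊕ 1 = 1.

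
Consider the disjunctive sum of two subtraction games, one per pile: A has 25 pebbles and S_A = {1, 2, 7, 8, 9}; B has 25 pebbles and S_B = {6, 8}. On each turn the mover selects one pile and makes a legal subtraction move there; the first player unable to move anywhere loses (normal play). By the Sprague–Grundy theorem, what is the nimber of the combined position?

2

Pile A, S = {1, 2, 7, 8, 9}:
n :  0  1  2  3  4  5  6  7  8  9 10 11 12 13 14 15 16 17 18 19 20 21 22 23 24 25
G :  0  1  2  0  1  2  0  1  2  3  4  5  3  4  5  3  0  1  2  0  1  2  0  1  2  3
G_A(25) = 3.
Pile B, S = {6, 8}:
G(0) = 0
G(1) = mex{} = 0
G(2) = mex{} = 0
G(3) = mex{} = 0
G(4) = mex{} = 0
G(5) = mex{} = 0
G(6) = mex{0} = 1
G(7) = mex{0} = 1
G(8) = mex{0,0} = 1
G(9) = mex{0,0} = 1
G(10) = mex{0,0} = 1
G(11) = mex{0,0} = 1
G(12) = mex{1,0} = 2
G(13) = mex{1,0} = 2
G(14) = mex{1,1} = 0
G(15) = mex{1,1} = 0
G(16) = mex{1,1} = 0
G(17) = mex{1,1} = 0
G(18) = mex{2,1} = 0
G(19) = mex{2,1} = 0
G(20) = mex{0,2} = 1
G(21) = mex{0,2} = 1
G(22) = mex{0,0} = 1
G(23) = mex{0,0} = 1
G(24) = mex{0,0} = 1
G(25) = mex{0,0} = 1
G_B(25) = 1.
Combined Grundy value = 3 ⊕ 1 = 2.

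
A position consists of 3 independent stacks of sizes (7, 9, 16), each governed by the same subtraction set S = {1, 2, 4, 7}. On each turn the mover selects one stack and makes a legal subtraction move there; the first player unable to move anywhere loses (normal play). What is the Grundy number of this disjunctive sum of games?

0

All stacks use S = {1, 2, 4, 7}:
n :  0  1  2  3  4  5  6  7  8  9 10 11 12 13 14 15 16
G :  0  1  2  0  1  2  0  1  2  0  1  2  0  1  2  0  1
Stack A: G(7) = 1.
Stack B: G(9) = 0.
Stack C: G(16) = 1.
Combined Grundy value = 1 ⊕ 0 ⊕ 1 = 0.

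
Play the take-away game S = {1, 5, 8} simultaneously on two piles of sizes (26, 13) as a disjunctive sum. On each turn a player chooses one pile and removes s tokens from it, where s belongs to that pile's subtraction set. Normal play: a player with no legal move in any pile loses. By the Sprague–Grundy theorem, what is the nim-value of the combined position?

0

All piles use S = {1, 5, 8}:
G(0) = 0
G(1) = mex{0} = 1
G(2) = mex{1} = 0
G(3) = mex{0} = 1
G(4) = mex{1} = 0
G(5) = mex{0,0} = 1
G(6) = mex{1,1} = 0
G(7) = mex{0,0} = 1
G(8) = mex{1,1,0} = 2
G(9) = mex{2,0,1} = 3
G(10) = mex{3,1,0} = 2
G(11) = mex{2,0,1} = 3
G(12) = mex{3,1,0} = 2
G(13) = mex{2,2,1} = 0
G(14) = mex{0,3,0} = 1
G(15) = mex{1,2,1} = 0
G(16) = mex{0,3,2} = 1
G(17) = mex{1,2,3} = 0
G(18) = mex{0,0,2} = 1
G(19) = mex{1,1,3} = 0
G(20) = mex{0,0,2} = 1
G(21) = mex{1,1,0} = 2
G(22) = mex{2,0,1} = 3
G(23) = mex{3,1,0} = 2
G(24) = mex{2,0,1} = 3
G(25) = mex{3,1,0} = 2
G(26) = mex{2,2,1} = 0
Pile A: G(26) = 0.
Pile B: G(13) = 0.
Combined Grundy value = 0 ⊕ 0 = 0.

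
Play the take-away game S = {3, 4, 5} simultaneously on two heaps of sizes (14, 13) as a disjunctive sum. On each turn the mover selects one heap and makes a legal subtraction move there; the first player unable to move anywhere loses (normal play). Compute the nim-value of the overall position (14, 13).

All heaps use S = {3, 4, 5}:
n :  0  1  2  3  4  5  6  7  8  9 10 11 12 13 14
G :  0  0  0  1  1  1  2  2  0  0  0  1  1  1  2
Heap A: G(14) = 2.
Heap B: G(13) = 1.
Combined Grundy value = 2 ⊕ 1 = 3.

3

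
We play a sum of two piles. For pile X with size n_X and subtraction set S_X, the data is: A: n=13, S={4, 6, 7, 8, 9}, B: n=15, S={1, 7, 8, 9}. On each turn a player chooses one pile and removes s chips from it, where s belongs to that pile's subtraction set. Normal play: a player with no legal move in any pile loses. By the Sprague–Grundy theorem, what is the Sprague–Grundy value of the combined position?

Pile A, S = {4, 6, 7, 8, 9}:
n :  0  1  2  3  4  5  6  7  8  9 10 11 12 13
G :  0  0  0  0  1  1  1  1  2  2  2  2  3  0
G_A(13) = 0.
Pile B, S = {1, 7, 8, 9}:
G(0) = 0
G(1) = mex{0} = 1
G(2) = mex{1} = 0
G(3) = mex{0} = 1
G(4) = mex{1} = 0
G(5) = mex{0} = 1
G(6) = mex{1} = 0
G(7) = mex{0,0} = 1
G(8) = mex{1,1,0} = 2
G(9) = mex{2,0,1,0} = 3
G(10) = mex{3,1,0,1} = 2
G(11) = mex{2,0,1,0} = 3
G(12) = mex{3,1,0,1} = 2
G(13) = mex{2,0,1,0} = 3
G(14) = mex{3,1,0,1} = 2
G(15) = mex{2,2,1,0} = 3
G_B(15) = 3.
Combined Grundy value = 0 ⊕ 3 = 3.

3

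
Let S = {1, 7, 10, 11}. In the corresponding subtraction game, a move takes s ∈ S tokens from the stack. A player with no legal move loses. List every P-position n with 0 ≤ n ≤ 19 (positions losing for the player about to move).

0, 2, 4, 6, 8

n :  0  1  2  3  4  5  6  7  8  9 10 11 12 13 14 15 16 17 18 19
G :  0  1  0  1  0  1  0  1  0  1  2  3  2  3  2  3  2  3  2  3
P-positions are exactly the n with G(n) = 0.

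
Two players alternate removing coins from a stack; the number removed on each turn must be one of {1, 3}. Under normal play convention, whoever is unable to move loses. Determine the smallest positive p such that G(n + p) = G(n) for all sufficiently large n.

2

G(0) = 0
G(1) = mex{0} = 1
G(2) = mex{1} = 0
G(3) = mex{0,0} = 1
G(4) = mex{1,1} = 0
G(5) = mex{0,0} = 1
G(6) = mex{1,1} = 0
G(7) = mex{0,0} = 1
G(8) = mex{1,1} = 0
G(9) = mex{0,0} = 1
G(10) = mex{1,1} = 0
G(11) = mex{0,0} = 1
G(12) = mex{1,1} = 0
G(13) = mex{0,0} = 1
G(14) = mex{1,1} = 0
G(n+2) = G(n) holds for n = 0,…,2 (a full window of length max(S) = 3), so the sequence is purely periodic with period 2.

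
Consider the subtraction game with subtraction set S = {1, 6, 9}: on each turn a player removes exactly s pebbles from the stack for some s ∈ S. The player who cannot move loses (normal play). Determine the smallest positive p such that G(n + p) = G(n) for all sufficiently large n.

n :  0  1  2  3  4  5  6  7  8  9 10 11 12 13 14 15 16 17 18 19 20 21 22 23 24 25 26
G :  0  1  0  1  0  1  2  0  1  2  3  2  0  1  0  1  2  0  1  0  1  2  0  1  0  1  2
From n = 11 onward G(n+5) = G(n); since this holds over max(S) = 9 consecutive positions the period is 5 (pre-period 11).

5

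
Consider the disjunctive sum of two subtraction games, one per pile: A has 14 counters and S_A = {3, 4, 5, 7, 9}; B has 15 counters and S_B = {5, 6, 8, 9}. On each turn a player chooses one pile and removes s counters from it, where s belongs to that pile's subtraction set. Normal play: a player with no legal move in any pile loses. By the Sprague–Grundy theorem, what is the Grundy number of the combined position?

0

Pile A, S = {3, 4, 5, 7, 9}:
G(0) = 0
G(1) = mex{} = 0
G(2) = mex{} = 0
G(3) = mex{0} = 1
G(4) = mex{0,0} = 1
G(5) = mex{0,0,0} = 1
G(6) = mex{1,0,0} = 2
G(7) = mex{1,1,0,0} = 2
G(8) = mex{1,1,1,0} = 2
G(9) = mex{2,1,1,0,0} = 3
G(10) = mex{2,2,1,1,0} = 3
G(11) = mex{2,2,2,1,0} = 3
G(12) = mex{3,2,2,1,1} = 0
G(13) = mex{3,3,2,2,1} = 0
G(14) = mex{3,3,3,2,1} = 0
G_A(14) = 0.
Pile B, S = {5, 6, 8, 9}:
n :  0  1  2  3  4  5  6  7  8  9 10 11 12 13 14 15
G :  0  0  0  0  0  1  1  1  1  1  2  2  2  2  0  0
G_B(15) = 0.
Combined Grundy value = 0 ⊕ 0 = 0.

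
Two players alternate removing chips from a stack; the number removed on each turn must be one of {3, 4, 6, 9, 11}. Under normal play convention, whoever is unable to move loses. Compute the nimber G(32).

n :  0  1  2  3  4  5  6  7  8  9 10 11 12 13 14 15 16 17 18 19 20 21 22 23 24 25 26 27 28 29 30 31 32
G :  0  0  0  1  1  1  2  2  2  3  3  3  4  4  0  0  0  1  1  1  2  2  2  3  3  3  4  4  0  0  0  1  1

1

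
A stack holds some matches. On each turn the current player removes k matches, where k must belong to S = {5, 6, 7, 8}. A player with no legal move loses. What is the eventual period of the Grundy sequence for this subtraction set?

n :  0  1  2  3  4  5  6  7  8  9 10 11 12 13 14 15 16 17 18 19 20 21 22 23 24 25 26 27
G :  0  0  0  0  0  1  1  1  1  1  2  2  2  0  0  0  0  0  1  1  1  1  1  2  2  2  0  0
G(n+13) = G(n) holds for n = 0,…,7 (a full window of length max(S) = 8), so the sequence is purely periodic with period 13.

13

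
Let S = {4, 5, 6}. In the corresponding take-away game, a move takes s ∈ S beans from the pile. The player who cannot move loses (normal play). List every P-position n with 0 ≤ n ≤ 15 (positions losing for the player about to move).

0, 1, 2, 3, 10, 11, 12, 13

n :  0  1  2  3  4  5  6  7  8  9 10 11 12 13 14 15
G :  0  0  0  0  1  1  1  1  2  2  0  0  0  0  1  1
P-positions are exactly the n with G(n) = 0.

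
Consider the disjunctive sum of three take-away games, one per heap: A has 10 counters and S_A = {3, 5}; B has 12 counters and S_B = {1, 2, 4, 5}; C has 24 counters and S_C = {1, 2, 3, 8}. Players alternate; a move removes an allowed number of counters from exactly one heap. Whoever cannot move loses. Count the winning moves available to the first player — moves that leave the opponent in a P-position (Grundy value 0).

4

Heap A, S = {3, 5}:
n :  0  1  2  3  4  5  6  7  8  9 10
G :  0  0  0  1  1  1  2  2  0  0  0
G_A(10) = 0.
Heap B, S = {1, 2, 4, 5}:
n :  0  1  2  3  4  5  6  7  8  9 10 11 12
G :  0  1  2  0  1  2  0  1  2  0  1  2  0
G_B(12) = 0.
Heap C, S = {1, 2, 3, 8}:
n :  0  1  2  3  4  5  6  7  8  9 10 11 12 13 14 15 16 17 18 19 20 21 22 23 24
G :  0  1  2  3  0  1  2  3  4  0  1  2  3  0  1  2  3  4  0  1  2  3  0  1  2
G_C(24) = 2.
Combined Grundy value = 0 ⊕ 0 ⊕ 2 = 2.
A winning move leaves total XOR = 0, i.e. changes one component's Grundy value g to g ⊕ X where X is the current total.
Heap A: need g' = 0⊕2 = 2. Options: 10−3→G=2, 10−5→G=1. Hits: 1.
Heap B: need g' = 0⊕2 = 2. Options: 12−1→G=2, 12−2→G=1, 12−4→G=2, 12−5→G=1. Hits: 2.
Heap C: need g' = 2⊕2 = 0. Options: 24−1→G=1, 24−2→G=0, 24−3→G=3, 24−8→G=3. Hits: 1.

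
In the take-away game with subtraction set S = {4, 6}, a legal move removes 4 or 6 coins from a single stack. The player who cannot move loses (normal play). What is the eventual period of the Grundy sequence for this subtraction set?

10

n :  0  1  2  3  4  5  6  7  8  9 10 11 12 13 14 15 16 17 18 19 20 21
G :  0  0  0  0  1  1  1  1  2  2  0  0  0  0  1  1  1  1  2  2  0  0
G(n+10) = G(n) holds for n = 0,…,5 (a full window of length max(S) = 6), so the sequence is purely periodic with period 10.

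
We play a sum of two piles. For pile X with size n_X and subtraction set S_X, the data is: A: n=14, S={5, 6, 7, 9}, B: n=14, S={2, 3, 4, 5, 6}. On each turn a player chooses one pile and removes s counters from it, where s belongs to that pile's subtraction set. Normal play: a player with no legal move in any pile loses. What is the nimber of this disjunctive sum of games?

3

Pile A, S = {5, 6, 7, 9}:
G(0) = 0
G(1) = mex{} = 0
G(2) = mex{} = 0
G(3) = mex{} = 0
G(4) = mex{} = 0
G(5) = mex{0} = 1
G(6) = mex{0,0} = 1
G(7) = mex{0,0,0} = 1
G(8) = mex{0,0,0} = 1
G(9) = mex{0,0,0,0} = 1
G(10) = mex{1,0,0,0} = 2
G(11) = mex{1,1,0,0} = 2
G(12) = mex{1,1,1,0} = 2
G(13) = mex{1,1,1,0} = 2
G(14) = mex{1,1,1,1} = 0
G_A(14) = 0.
Pile B, S = {2, 3, 4, 5, 6}:
G(0) = 0
G(1) = mex{} = 0
G(2) = mex{0} = 1
G(3) = mex{0,0} = 1
G(4) = mex{1,0,0} = 2
G(5) = mex{1,1,0,0} = 2
G(6) = mex{2,1,1,0,0} = 3
G(7) = mex{2,2,1,1,0} = 3
G(8) = mex{3,2,2,1,1} = 0
G(9) = mex{3,3,2,2,1} = 0
G(10) = mex{0,3,3,2,2} = 1
G(11) = mex{0,0,3,3,2} = 1
G(12) = mex{1,0,0,3,3} = 2
G(13) = mex{1,1,0,0,3} = 2
G(14) = mex{2,1,1,0,0} = 3
G_B(14) = 3.
Combined Grundy value = 0 ⊕ 3 = 3.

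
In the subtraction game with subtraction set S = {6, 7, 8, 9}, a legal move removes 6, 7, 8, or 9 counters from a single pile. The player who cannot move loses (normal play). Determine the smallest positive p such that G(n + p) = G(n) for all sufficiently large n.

15

n :  0  1  2  3  4  5  6  7  8  9 10 11 12 13 14 15 16 17 18 19 20 21 22 23 24 25 26 27 28 29 30 31
G :  0  0  0  0  0  0  1  1  1  1  1  1  2  2  2  0  0  0  0  0  0  1  1  1  1  1  1  2  2  2  0  0
G(n+15) = G(n) holds for n = 0,…,8 (a full window of length max(S) = 9), so the sequence is purely periodic with period 15.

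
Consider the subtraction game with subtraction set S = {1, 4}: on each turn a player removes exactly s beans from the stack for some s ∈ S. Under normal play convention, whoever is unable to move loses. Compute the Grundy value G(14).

2

G(0) = 0
G(1) = mex{0} = 1
G(2) = mex{1} = 0
G(3) = mex{0} = 1
G(4) = mex{1,0} = 2
G(5) = mex{2,1} = 0
G(6) = mex{0,0} = 1
G(7) = mex{1,1} = 0
G(8) = mex{0,2} = 1
G(9) = mex{1,0} = 2
G(10) = mex{2,1} = 0
G(11) = mex{0,0} = 1
G(12) = mex{1,1} = 0
G(13) = mex{0,2} = 1
G(14) = mex{1,0} = 2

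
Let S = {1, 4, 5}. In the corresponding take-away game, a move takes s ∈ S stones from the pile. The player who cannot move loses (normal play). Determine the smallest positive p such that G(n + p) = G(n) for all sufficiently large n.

8

G(0) = 0
G(1) = mex{0} = 1
G(2) = mex{1} = 0
G(3) = mex{0} = 1
G(4) = mex{1,0} = 2
G(5) = mex{2,1,0} = 3
G(6) = mex{3,0,1} = 2
G(7) = mex{2,1,0} = 3
G(8) = mex{3,2,1} = 0
G(9) = mex{0,3,2} = 1
G(10) = mex{1,2,3} = 0
G(11) = mex{0,3,2} = 1
G(12) = mex{1,0,3} = 2
G(13) = mex{2,1,0} = 3
G(14) = mex{3,0,1} = 2
G(15) = mex{2,1,0} = 3
G(16) = mex{3,2,1} = 0
G(17) = mex{0,3,2} = 1
G(n+8) = G(n) holds for n = 0,…,4 (a full window of length max(S) = 5), so the sequence is purely periodic with period 8.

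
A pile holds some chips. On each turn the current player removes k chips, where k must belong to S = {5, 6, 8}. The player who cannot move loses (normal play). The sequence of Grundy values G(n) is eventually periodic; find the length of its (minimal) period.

n :  0  1  2  3  4  5  6  7  8  9 10 11 12 13 14 15 16 17 18 19 20 21 22 23 24 25 26 27
G :  0  0  0  0  0  1  1  1  1  1  2  2  2  0  0  0  0  0  1  1  1  1  1  2  2  2  0  0
G(n+13) = G(n) holds for n = 0,…,7 (a full window of length max(S) = 8), so the sequence is purely periodic with period 13.

13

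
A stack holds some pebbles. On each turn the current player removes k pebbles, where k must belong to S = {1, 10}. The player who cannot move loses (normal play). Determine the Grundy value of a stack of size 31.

1

G(0) = 0
G(1) = mex{0} = 1
G(2) = mex{1} = 0
G(3) = mex{0} = 1
G(4) = mex{1} = 0
G(5) = mex{0} = 1
G(6) = mex{1} = 0
G(7) = mex{0} = 1
G(8) = mex{1} = 0
G(9) = mex{0} = 1
G(10) = mex{1,0} = 2
G(11) = mex{2,1} = 0
G(12) = mex{0,0} = 1
G(13) = mex{1,1} = 0
G(14) = mex{0,0} = 1
G(15) = mex{1,1} = 0
G(16) = mex{0,0} = 1
G(17) = mex{1,1} = 0
G(18) = mex{0,0} = 1
G(19) = mex{1,1} = 0
G(20) = mex{0,2} = 1
G(21) = mex{1,0} = 2
G(22) = mex{2,1} = 0
G(23) = mex{0,0} = 1
G(24) = mex{1,1} = 0
G(25) = mex{0,0} = 1
G(26) = mex{1,1} = 0
G(27) = mex{0,0} = 1
G(28) = mex{1,1} = 0
G(29) = mex{0,0} = 1
G(30) = mex{1,1} = 0
G(31) = mex{0,2} = 1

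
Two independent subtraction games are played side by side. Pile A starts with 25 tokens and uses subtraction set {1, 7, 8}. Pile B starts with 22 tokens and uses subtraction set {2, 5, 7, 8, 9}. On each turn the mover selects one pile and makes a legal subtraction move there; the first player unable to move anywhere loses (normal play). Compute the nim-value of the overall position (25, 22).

0

Pile A, S = {1, 7, 8}:
G(0) = 0
G(1) = mex{0} = 1
G(2) = mex{1} = 0
G(3) = mex{0} = 1
G(4) = mex{1} = 0
G(5) = mex{0} = 1
G(6) = mex{1} = 0
G(7) = mex{0,0} = 1
G(8) = mex{1,1,0} = 2
G(9) = mex{2,0,1} = 3
G(10) = mex{3,1,0} = 2
G(11) = mex{2,0,1} = 3
G(12) = mex{3,1,0} = 2
G(13) = mex{2,0,1} = 3
G(14) = mex{3,1,0} = 2
G(15) = mex{2,2,1} = 0
G(16) = mex{0,3,2} = 1
G(17) = mex{1,2,3} = 0
G(18) = mex{0,3,2} = 1
G(19) = mex{1,2,3} = 0
G(20) = mex{0,3,2} = 1
G(21) = mex{1,2,3} = 0
G(22) = mex{0,0,2} = 1
G(23) = mex{1,1,0} = 2
G(24) = mex{2,0,1} = 3
G(25) = mex{3,1,0} = 2
G_A(25) = 2.
Pile B, S = {2, 5, 7, 8, 9}:
n :  0  1  2  3  4  5  6  7  8  9 10 11 12 13 14 15 16 17 18 19 20 21 22
G :  0  0  1  1  0  2  1  3  2  2  3  3  4  4  0  0  1  1  0  2  1  3  2
G_B(22) = 2.
Combined Grundy value = 2 ⊕ 2 = 0.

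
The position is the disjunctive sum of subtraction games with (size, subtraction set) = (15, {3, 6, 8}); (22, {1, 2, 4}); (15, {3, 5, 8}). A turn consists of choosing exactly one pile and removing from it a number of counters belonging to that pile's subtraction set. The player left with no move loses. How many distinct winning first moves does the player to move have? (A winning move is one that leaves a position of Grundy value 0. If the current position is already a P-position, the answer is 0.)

Pile A, S = {3, 6, 8}:
G(0) = 0
G(1) = mex{} = 0
G(2) = mex{} = 0
G(3) = mex{0} = 1
G(4) = mex{0} = 1
G(5) = mex{0} = 1
G(6) = mex{1,0} = 2
G(7) = mex{1,0} = 2
G(8) = mex{1,0,0} = 2
G(9) = mex{2,1,0} = 3
G(10) = mex{2,1,0} = 3
G(11) = mex{2,1,1} = 0
G(12) = mex{3,2,1} = 0
G(13) = mex{3,2,1} = 0
G(14) = mex{0,2,2} = 1
G(15) = mex{0,3,2} = 1
G_A(15) = 1.
Pile B, S = {1, 2, 4}:
n :  0  1  2  3  4  5  6  7  8  9 10 11 12 13 14 15 16 17 18 19 20 21 22
G :  0  1  2  0  1  2  0  1  2  0  1  2  0  1  2  0  1  2  0  1  2  0  1
G_B(22) = 1.
Pile C, S = {3, 5, 8}:
n :  0  1  2  3  4  5  6  7  8  9 10 11 12 13 14 15
G :  0  0  0  1  1  1  2  2  2  3  3  0  0  0  1  1
G_C(15) = 1.
Combined Grundy value = 1 ⊕ 1 ⊕ 1 = 1.
A winning move leaves total XOR = 0, i.e. changes one component's Grundy value g to g ⊕ X where X is the current total.
Pile A: need g' = 1⊕1 = 0. Options: 15−3→G=0, 15−6→G=3, 15−8→G=2. Hits: 1.
Pile B: need g' = 1⊕1 = 0. Options: 22−1→G=0, 22−2→G=2, 22−4→G=0. Hits: 2.
Pile C: need g' = 1⊕1 = 0. Options: 15−3→G=0, 15−5→G=3, 15−8→G=2. Hits: 1.

4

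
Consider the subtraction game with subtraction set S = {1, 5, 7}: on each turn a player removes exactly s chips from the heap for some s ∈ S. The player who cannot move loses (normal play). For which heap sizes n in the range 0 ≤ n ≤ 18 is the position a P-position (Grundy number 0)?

G(0) = 0
G(1) = mex{0} = 1
G(2) = mex{1} = 0
G(3) = mex{0} = 1
G(4) = mex{1} = 0
G(5) = mex{0,0} = 1
G(6) = mex{1,1} = 0
G(7) = mex{0,0,0} = 1
G(8) = mex{1,1,1} = 0
G(9) = mex{0,0,0} = 1
G(10) = mex{1,1,1} = 0
G(11) = mex{0,0,0} = 1
G(12) = mex{1,1,1} = 0
G(13) = mex{0,0,0} = 1
G(14) = mex{1,1,1} = 0
G(15) = mex{0,0,0} = 1
G(16) = mex{1,1,1} = 0
G(17) = mex{0,0,0} = 1
G(18) = mex{1,1,1} = 0
P-positions are exactly the n with G(n) = 0.

0, 2, 4, 6, 8, 10, 12, 14, 16, 18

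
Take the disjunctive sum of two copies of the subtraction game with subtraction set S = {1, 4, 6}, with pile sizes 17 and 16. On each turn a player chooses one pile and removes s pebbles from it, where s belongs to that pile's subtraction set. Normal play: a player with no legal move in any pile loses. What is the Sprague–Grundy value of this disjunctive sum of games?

1

All piles use S = {1, 4, 6}:
G(0) = 0
G(1) = mex{0} = 1
G(2) = mex{1} = 0
G(3) = mex{0} = 1
G(4) = mex{1,0} = 2
G(5) = mex{2,1} = 0
G(6) = mex{0,0,0} = 1
G(7) = mex{1,1,1} = 0
G(8) = mex{0,2,0} = 1
G(9) = mex{1,0,1} = 2
G(10) = mex{2,1,2} = 0
G(11) = mex{0,0,0} = 1
G(12) = mex{1,1,1} = 0
G(13) = mex{0,2,0} = 1
G(14) = mex{1,0,1} = 2
G(15) = mex{2,1,2} = 0
G(16) = mex{0,0,0} = 1
G(17) = mex{1,1,1} = 0
Pile A: G(17) = 0.
Pile B: G(16) = 1.
Combined Grundy value = 0 ⊕ 1 = 1.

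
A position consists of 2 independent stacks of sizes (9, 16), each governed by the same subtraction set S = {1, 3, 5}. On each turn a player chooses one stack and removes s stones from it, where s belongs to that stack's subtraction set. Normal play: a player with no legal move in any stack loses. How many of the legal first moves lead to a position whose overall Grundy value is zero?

All stacks use S = {1, 3, 5}:
n :  0  1  2  3  4  5  6  7  8  9 10 11 12 13 14 15 16
G :  0  1  0  1  0  1  0  1  0  1  0  1  0  1  0  1  0
Stack A: G(9) = 1.
Stack B: G(16) = 0.
Combined Grundy value = 1 ⊕ 0 = 1.
A winning move leaves total XOR = 0, i.e. changes one component's Grundy value g to g ⊕ X where X is the current total.
Stack A: need g' = 1⊕1 = 0. Options: 9−1→G=0, 9−3→G=0, 9−5→G=0. Hits: 3.
Stack B: need g' = 0⊕1 = 1. Options: 16−1→G=1, 16−3→G=1, 16−5→G=1. Hits: 3.

6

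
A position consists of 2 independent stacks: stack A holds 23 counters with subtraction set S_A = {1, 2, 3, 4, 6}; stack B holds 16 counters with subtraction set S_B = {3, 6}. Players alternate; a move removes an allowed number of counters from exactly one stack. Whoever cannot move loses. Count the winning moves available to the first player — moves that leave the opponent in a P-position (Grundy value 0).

Stack A, S = {1, 2, 3, 4, 6}:
G(0) = 0
G(1) = mex{0} = 1
G(2) = mex{1,0} = 2
G(3) = mex{2,1,0} = 3
G(4) = mex{3,2,1,0} = 4
G(5) = mex{4,3,2,1} = 0
G(6) = mex{0,4,3,2,0} = 1
G(7) = mex{1,0,4,3,1} = 2
G(8) = mex{2,1,0,4,2} = 3
G(9) = mex{3,2,1,0,3} = 4
G(10) = mex{4,3,2,1,4} = 0
G(11) = mex{0,4,3,2,0} = 1
G(12) = mex{1,0,4,3,1} = 2
G(13) = mex{2,1,0,4,2} = 3
G(14) = mex{3,2,1,0,3} = 4
G(15) = mex{4,3,2,1,4} = 0
G(16) = mex{0,4,3,2,0} = 1
G(17) = mex{1,0,4,3,1} = 2
G(18) = mex{2,1,0,4,2} = 3
G(19) = mex{3,2,1,0,3} = 4
G(20) = mex{4,3,2,1,4} = 0
G(21) = mex{0,4,3,2,0} = 1
G(22) = mex{1,0,4,3,1} = 2
G(23) = mex{2,1,0,4,2} = 3
G_A(23) = 3.
Stack B, S = {3, 6}:
n :  0  1  2  3  4  5  6  7  8  9 10 11 12 13 14 15 16
G :  0  0  0  1  1  1  2  2  2  0  0  0  1  1  1  2  2
G_B(16) = 2.
Combined Grundy value = 3 ⊕ 2 = 1.
A winning move leaves total XOR = 0, i.e. changes one component's Grundy value g to g ⊕ X where X is the current total.
Stack A: need g' = 3⊕1 = 2. Options: 23−1→G=2, 23−2→G=1, 23−3→G=0, 23−4→G=4, 23−6→G=2. Hits: 2.
Stack B: need g' = 2⊕1 = 3. Options: 16−3→G=1, 16−6→G=0. Hits: 0.

2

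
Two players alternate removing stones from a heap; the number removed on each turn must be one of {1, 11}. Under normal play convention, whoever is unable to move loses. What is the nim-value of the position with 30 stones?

0

n :  0  1  2  3  4  5  6  7  8  9 10 11 12 13 14 15 16 17 18 19 20 21 22 23 24 25 26 27 28 29 30
G :  0  1  0  1  0  1  0  1  0  1  0  1  0  1  0  1  0  1  0  1  0  1  0  1  0  1  0  1  0  1  0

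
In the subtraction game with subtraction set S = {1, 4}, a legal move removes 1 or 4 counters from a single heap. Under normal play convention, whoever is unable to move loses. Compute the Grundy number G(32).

n :  0  1  2  3  4  5  6  7  8  9 10 11 12 13 14 15 16 17 18 19 20 21 22 23 24 25 26 27 28 29 30 31 32
G :  0  1  0  1  2  0  1  0  1  2  0  1  0  1  2  0  1  0  1  2  0  1  0  1  2  0  1  0  1  2  0  1  0

0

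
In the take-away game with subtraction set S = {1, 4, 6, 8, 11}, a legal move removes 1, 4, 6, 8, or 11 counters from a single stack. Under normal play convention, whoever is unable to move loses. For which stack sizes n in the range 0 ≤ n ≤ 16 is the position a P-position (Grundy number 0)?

0, 2, 5, 7, 12, 14

G(0) = 0
G(1) = mex{0} = 1
G(2) = mex{1} = 0
G(3) = mex{0} = 1
G(4) = mex{1,0} = 2
G(5) = mex{2,1} = 0
G(6) = mex{0,0,0} = 1
G(7) = mex{1,1,1} = 0
G(8) = mex{0,2,0,0} = 1
G(9) = mex{1,0,1,1} = 2
G(10) = mex{2,1,2,0} = 3
G(11) = mex{3,0,0,1,0} = 2
G(12) = mex{2,1,1,2,1} = 0
G(13) = mex{0,2,0,0,0} = 1
G(14) = mex{1,3,1,1,1} = 0
G(15) = mex{0,2,2,0,2} = 1
G(16) = mex{1,0,3,1,0} = 2
P-positions are exactly the n with G(n) = 0.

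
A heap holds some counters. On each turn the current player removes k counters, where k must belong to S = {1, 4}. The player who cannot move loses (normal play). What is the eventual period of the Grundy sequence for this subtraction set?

G(0) = 0
G(1) = mex{0} = 1
G(2) = mex{1} = 0
G(3) = mex{0} = 1
G(4) = mex{1,0} = 2
G(5) = mex{2,1} = 0
G(6) = mex{0,0} = 1
G(7) = mex{1,1} = 0
G(8) = mex{0,2} = 1
G(9) = mex{1,0} = 2
G(10) = mex{2,1} = 0
G(11) = mex{0,0} = 1
G(12) = mex{1,1} = 0
G(13) = mex{0,2} = 1
G(14) = mex{1,0} = 2
G(n+5) = G(n) holds for n = 0,…,3 (a full window of length max(S) = 4), so the sequence is purely periodic with period 5.

5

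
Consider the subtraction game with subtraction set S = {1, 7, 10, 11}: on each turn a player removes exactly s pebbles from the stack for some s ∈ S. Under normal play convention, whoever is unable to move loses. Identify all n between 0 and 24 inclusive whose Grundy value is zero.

n :  0  1  2  3  4  5  6  7  8  9 10 11 12 13 14 15 16 17 18 19 20 21 22 23 24
G :  0  1  0  1  0  1  0  1  0  1  2  3  2  3  2  3  2  3  2  3  0  1  0  1  0
P-positions are exactly the n with G(n) = 0.

0, 2, 4, 6, 8, 20, 22, 24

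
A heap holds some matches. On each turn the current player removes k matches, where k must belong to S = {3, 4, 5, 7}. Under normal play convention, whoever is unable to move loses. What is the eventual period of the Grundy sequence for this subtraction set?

10

G(0) = 0
G(1) = mex{} = 0
G(2) = mex{} = 0
G(3) = mex{0} = 1
G(4) = mex{0,0} = 1
G(5) = mex{0,0,0} = 1
G(6) = mex{1,0,0} = 2
G(7) = mex{1,1,0,0} = 2
G(8) = mex{1,1,1,0} = 2
G(9) = mex{2,1,1,0} = 3
G(10) = mex{2,2,1,1} = 0
G(11) = mex{2,2,2,1} = 0
G(12) = mex{3,2,2,1} = 0
G(13) = mex{0,3,2,2} = 1
G(14) = mex{0,0,3,2} = 1
G(15) = mex{0,0,0,2} = 1
G(16) = mex{1,0,0,3} = 2
G(17) = mex{1,1,0,0} = 2
G(18) = mex{1,1,1,0} = 2
G(19) = mex{2,1,1,0} = 3
G(20) = mex{2,2,1,1} = 0
G(21) = mex{2,2,2,1} = 0
G(n+10) = G(n) holds for n = 0,…,6 (a full window of length max(S) = 7), so the sequence is purely periodic with period 10.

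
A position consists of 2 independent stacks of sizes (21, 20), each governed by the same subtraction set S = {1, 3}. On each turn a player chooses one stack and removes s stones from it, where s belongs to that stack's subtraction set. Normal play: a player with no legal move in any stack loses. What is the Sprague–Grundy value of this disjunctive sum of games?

1

All stacks use S = {1, 3}:
G(0) = 0
G(1) = mex{0} = 1
G(2) = mex{1} = 0
G(3) = mex{0,0} = 1
G(4) = mex{1,1} = 0
G(5) = mex{0,0} = 1
G(6) = mex{1,1} = 0
G(7) = mex{0,0} = 1
G(8) = mex{1,1} = 0
G(9) = mex{0,0} = 1
G(10) = mex{1,1} = 0
G(11) = mex{0,0} = 1
G(12) = mex{1,1} = 0
G(13) = mex{0,0} = 1
G(14) = mex{1,1} = 0
G(15) = mex{0,0} = 1
G(16) = mex{1,1} = 0
G(17) = mex{0,0} = 1
G(18) = mex{1,1} = 0
G(19) = mex{0,0} = 1
G(20) = mex{1,1} = 0
G(21) = mex{0,0} = 1
Stack A: G(21) = 1.
Stack B: G(20) = 0.
Combined Grundy value = 1 ⊕ 0 = 1.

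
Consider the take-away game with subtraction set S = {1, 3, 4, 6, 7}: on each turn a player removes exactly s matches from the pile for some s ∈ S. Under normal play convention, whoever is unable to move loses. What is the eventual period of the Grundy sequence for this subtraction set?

G(0) = 0
G(1) = mex{0} = 1
G(2) = mex{1} = 0
G(3) = mex{0,0} = 1
G(4) = mex{1,1,0} = 2
G(5) = mex{2,0,1} = 3
G(6) = mex{3,1,0,0} = 2
G(7) = mex{2,2,1,1,0} = 3
G(8) = mex{3,3,2,0,1} = 4
G(9) = mex{4,2,3,1,0} = 5
G(10) = mex{5,3,2,2,1} = 0
G(11) = mex{0,4,3,3,2} = 1
G(12) = mex{1,5,4,2,3} = 0
G(13) = mex{0,0,5,3,2} = 1
G(14) = mex{1,1,0,4,3} = 2
G(15) = mex{2,0,1,5,4} = 3
G(16) = mex{3,1,0,0,5} = 2
G(17) = mex{2,2,1,1,0} = 3
G(18) = mex{3,3,2,0,1} = 4
G(19) = mex{4,2,3,1,0} = 5
G(20) = mex{5,3,2,2,1} = 0
G(21) = mex{0,4,3,3,2} = 1
G(n+10) = G(n) holds for n = 0,…,6 (a full window of length max(S) = 7), so the sequence is purely periodic with period 10.

10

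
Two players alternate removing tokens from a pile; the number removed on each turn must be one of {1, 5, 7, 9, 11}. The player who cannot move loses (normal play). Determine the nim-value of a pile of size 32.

G(0) = 0
G(1) = mex{0} = 1
G(2) = mex{1} = 0
G(3) = mex{0} = 1
G(4) = mex{1} = 0
G(5) = mex{0,0} = 1
G(6) = mex{1,1} = 0
G(7) = mex{0,0,0} = 1
G(8) = mex{1,1,1} = 0
G(9) = mex{0,0,0,0} = 1
G(10) = mex{1,1,1,1} = 0
G(11) = mex{0,0,0,0,0} = 1
G(12) = mex{1,1,1,1,1} = 0
G(13) = mex{0,0,0,0,0} = 1
G(14) = mex{1,1,1,1,1} = 0
G(15) = mex{0,0,0,0,0} = 1
G(16) = mex{1,1,1,1,1} = 0
G(17) = mex{0,0,0,0,0} = 1
G(18) = mex{1,1,1,1,1} = 0
G(19) = mex{0,0,0,0,0} = 1
G(20) = mex{1,1,1,1,1} = 0
G(21) = mex{0,0,0,0,0} = 1
G(22) = mex{1,1,1,1,1} = 0
G(23) = mex{0,0,0,0,0} = 1
G(24) = mex{1,1,1,1,1} = 0
G(25) = mex{0,0,0,0,0} = 1
G(26) = mex{1,1,1,1,1} = 0
G(27) = mex{0,0,0,0,0} = 1
G(28) = mex{1,1,1,1,1} = 0
G(29) = mex{0,0,0,0,0} = 1
G(30) = mex{1,1,1,1,1} = 0
G(31) = mex{0,0,0,0,0} = 1
G(32) = mex{1,1,1,1,1} = 0

0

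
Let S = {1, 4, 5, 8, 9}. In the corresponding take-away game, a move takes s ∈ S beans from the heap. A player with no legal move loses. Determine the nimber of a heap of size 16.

G(0) = 0
G(1) = mex{0} = 1
G(2) = mex{1} = 0
G(3) = mex{0} = 1
G(4) = mex{1,0} = 2
G(5) = mex{2,1,0} = 3
G(6) = mex{3,0,1} = 2
G(7) = mex{2,1,0} = 3
G(8) = mex{3,2,1,0} = 4
G(9) = mex{4,3,2,1,0} = 5
G(10) = mex{5,2,3,0,1} = 4
G(11) = mex{4,3,2,1,0} = 5
G(12) = mex{5,4,3,2,1} = 0
G(13) = mex{0,5,4,3,2} = 1
G(14) = mex{1,4,5,2,3} = 0
G(15) = mex{0,5,4,3,2} = 1
G(16) = mex{1,0,5,4,3} = 2

2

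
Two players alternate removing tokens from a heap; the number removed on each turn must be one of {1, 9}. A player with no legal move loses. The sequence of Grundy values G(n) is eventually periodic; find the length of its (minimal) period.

2

G(0) = 0
G(1) = mex{0} = 1
G(2) = mex{1} = 0
G(3) = mex{0} = 1
G(4) = mex{1} = 0
G(5) = mex{0} = 1
G(6) = mex{1} = 0
G(7) = mex{0} = 1
G(8) = mex{1} = 0
G(9) = mex{0,0} = 1
G(10) = mex{1,1} = 0
G(11) = mex{0,0} = 1
G(12) = mex{1,1} = 0
G(13) = mex{0,0} = 1
G(14) = mex{1,1} = 0
G(n+2) = G(n) holds for n = 0,…,8 (a full window of length max(S) = 9), so the sequence is purely periodic with period 2.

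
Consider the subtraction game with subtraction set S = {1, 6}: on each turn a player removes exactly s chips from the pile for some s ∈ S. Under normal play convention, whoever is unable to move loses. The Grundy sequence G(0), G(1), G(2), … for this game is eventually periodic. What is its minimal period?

G(0) = 0
G(1) = mex{0} = 1
G(2) = mex{1} = 0
G(3) = mex{0} = 1
G(4) = mex{1} = 0
G(5) = mex{0} = 1
G(6) = mex{1,0} = 2
G(7) = mex{2,1} = 0
G(8) = mex{0,0} = 1
G(9) = mex{1,1} = 0
G(10) = mex{0,0} = 1
G(11) = mex{1,1} = 0
G(12) = mex{0,2} = 1
G(13) = mex{1,0} = 2
G(14) = mex{2,1} = 0
G(15) = mex{0,0} = 1
G(n+7) = G(n) holds for n = 0,…,5 (a full window of length max(S) = 6), so the sequence is purely periodic with period 7.

7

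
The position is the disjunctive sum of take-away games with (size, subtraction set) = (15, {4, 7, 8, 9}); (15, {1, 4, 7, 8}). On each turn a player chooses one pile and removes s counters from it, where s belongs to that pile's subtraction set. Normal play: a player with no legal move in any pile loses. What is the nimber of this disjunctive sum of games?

Pile A, S = {4, 7, 8, 9}:
n :  0  1  2  3  4  5  6  7  8  9 10 11 12 13 14 15
G :  0  0  0  0  1  1  1  1  2  2  2  2  3  0  0  0
G_A(15) = 0.
Pile B, S = {1, 4, 7, 8}:
n :  0  1  2  3  4  5  6  7  8  9 10 11 12 13 14 15
G :  0  1  0  1  2  0  1  2  3  2  3  0  1  3  0  1
G_B(15) = 1.
Combined Grundy value = 0 ⊕ 1 = 1.

1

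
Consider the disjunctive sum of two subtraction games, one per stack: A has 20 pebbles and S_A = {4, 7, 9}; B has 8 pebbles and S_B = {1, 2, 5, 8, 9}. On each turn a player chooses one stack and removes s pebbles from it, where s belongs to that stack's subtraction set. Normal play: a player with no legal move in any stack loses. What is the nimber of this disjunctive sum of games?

Stack A, S = {4, 7, 9}:
n :  0  1  2  3  4  5  6  7  8  9 10 11 12 13 14 15 16 17 18 19 20
G :  0  0  0  0  1  1  1  1  2  2  2  2  3  0  0  0  0  1  1  1  1
G_A(20) = 1.
Stack B, S = {1, 2, 5, 8, 9}:
n : 0 1 2 3 4 5 6 7 8
G : 0 1 2 0 1 2 0 1 2
G_B(8) = 2.
Combined Grundy value = 1 ⊕ 2 = 3.

3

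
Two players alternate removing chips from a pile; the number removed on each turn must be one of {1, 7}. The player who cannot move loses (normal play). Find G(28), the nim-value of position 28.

G(0) = 0
G(1) = mex{0} = 1
G(2) = mex{1} = 0
G(3) = mex{0} = 1
G(4) = mex{1} = 0
G(5) = mex{0} = 1
G(6) = mex{1} = 0
G(7) = mex{0,0} = 1
G(8) = mex{1,1} = 0
G(9) = mex{0,0} = 1
G(10) = mex{1,1} = 0
G(11) = mex{0,0} = 1
G(12) = mex{1,1} = 0
G(13) = mex{0,0} = 1
G(14) = mex{1,1} = 0
G(15) = mex{0,0} = 1
G(16) = mex{1,1} = 0
G(17) = mex{0,0} = 1
G(18) = mex{1,1} = 0
G(19) = mex{0,0} = 1
G(20) = mex{1,1} = 0
G(21) = mex{0,0} = 1
G(22) = mex{1,1} = 0
G(23) = mex{0,0} = 1
G(24) = mex{1,1} = 0
G(25) = mex{0,0} = 1
G(26) = mex{1,1} = 0
G(27) = mex{0,0} = 1
G(28) = mex{1,1} = 0

0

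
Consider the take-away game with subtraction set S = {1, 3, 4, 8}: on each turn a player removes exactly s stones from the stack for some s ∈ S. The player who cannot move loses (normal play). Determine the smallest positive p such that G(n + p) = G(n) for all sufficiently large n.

n :  0  1  2  3  4  5  6  7  8  9 10 11 12 13 14 15 16
G :  0  1  0  1  2  3  2  0  1  0  1  2  3  2  0  1  0
G(n+7) = G(n) holds for n = 0,…,7 (a full window of length max(S) = 8), so the sequence is purely periodic with period 7.

7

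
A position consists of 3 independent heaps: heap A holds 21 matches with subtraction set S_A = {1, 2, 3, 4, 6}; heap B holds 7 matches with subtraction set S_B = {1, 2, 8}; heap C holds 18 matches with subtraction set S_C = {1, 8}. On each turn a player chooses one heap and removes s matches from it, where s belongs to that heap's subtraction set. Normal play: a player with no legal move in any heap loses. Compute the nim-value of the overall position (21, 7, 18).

0

Heap A, S = {1, 2, 3, 4, 6}:
n :  0  1  2  3  4  5  6  7  8  9 10 11 12 13 14 15 16 17 18 19 20 21
G :  0  1  2  3  4  0  1  2  3  4  0  1  2  3  4  0  1  2  3  4  0  1
G_A(21) = 1.
Heap B, S = {1, 2, 8}:
G(0) = 0
G(1) = mex{0} = 1
G(2) = mex{1,0} = 2
G(3) = mex{2,1} = 0
G(4) = mex{0,2} = 1
G(5) = mex{1,0} = 2
G(6) = mex{2,1} = 0
G(7) = mex{0,2} = 1
G_B(7) = 1.
Heap C, S = {1, 8}:
n :  0  1  2  3  4  5  6  7  8  9 10 11 12 13 14 15 16 17 18
G :  0  1  0  1  0  1  0  1  2  0  1  0  1  0  1  0  1  2  0
G_C(18) = 0.
Combined Grundy value = 1 ⊕ 1 ⊕ 0 = 0.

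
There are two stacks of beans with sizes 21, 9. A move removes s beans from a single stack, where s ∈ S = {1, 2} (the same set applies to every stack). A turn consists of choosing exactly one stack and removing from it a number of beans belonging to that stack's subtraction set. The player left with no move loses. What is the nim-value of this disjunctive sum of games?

0

All stacks use S = {1, 2}:
n :  0  1  2  3  4  5  6  7  8  9 10 11 12 13 14 15 16 17 18 19 20 21
G :  0  1  2  0  1  2  0  1  2  0  1  2  0  1  2  0  1  2  0  1  2  0
Stack A: G(21) = 0.
Stack B: G(9) = 0.
Combined Grundy value = 0 ⊕ 0 = 0.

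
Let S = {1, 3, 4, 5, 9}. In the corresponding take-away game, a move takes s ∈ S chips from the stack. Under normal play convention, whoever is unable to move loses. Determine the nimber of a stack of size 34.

0

G(0) = 0
G(1) = mex{0} = 1
G(2) = mex{1} = 0
G(3) = mex{0,0} = 1
G(4) = mex{1,1,0} = 2
G(5) = mex{2,0,1,0} = 3
G(6) = mex{3,1,0,1} = 2
G(7) = mex{2,2,1,0} = 3
G(8) = mex{3,3,2,1} = 0
G(9) = mex{0,2,3,2,0} = 1
G(10) = mex{1,3,2,3,1} = 0
G(11) = mex{0,0,3,2,0} = 1
G(12) = mex{1,1,0,3,1} = 2
G(13) = mex{2,0,1,0,2} = 3
G(14) = mex{3,1,0,1,3} = 2
G(15) = mex{2,2,1,0,2} = 3
G(16) = mex{3,3,2,1,3} = 0
G(17) = mex{0,2,3,2,0} = 1
G(18) = mex{1,3,2,3,1} = 0
G(19) = mex{0,0,3,2,0} = 1
G(20) = mex{1,1,0,3,1} = 2
G(21) = mex{2,0,1,0,2} = 3
G(22) = mex{3,1,0,1,3} = 2
G(23) = mex{2,2,1,0,2} = 3
G(24) = mex{3,3,2,1,3} = 0
G(25) = mex{0,2,3,2,0} = 1
G(26) = mex{1,3,2,3,1} = 0
G(27) = mex{0,0,3,2,0} = 1
G(28) = mex{1,1,0,3,1} = 2
G(29) = mex{2,0,1,0,2} = 3
G(30) = mex{3,1,0,1,3} = 2
G(31) = mex{2,2,1,0,2} = 3
G(32) = mex{3,3,2,1,3} = 0
G(33) = mex{0,2,3,2,0} = 1
G(34) = mex{1,3,2,3,1} = 0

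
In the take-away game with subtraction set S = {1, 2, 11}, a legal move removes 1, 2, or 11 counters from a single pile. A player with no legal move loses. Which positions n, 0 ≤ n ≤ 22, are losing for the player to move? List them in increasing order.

0, 3, 6, 9, 12, 15, 18, 21

n :  0  1  2  3  4  5  6  7  8  9 10 11 12 13 14 15 16 17 18 19 20 21 22
G :  0  1  2  0  1  2  0  1  2  0  1  2  0  1  2  0  1  2  0  1  2  0  1
P-positions are exactly the n with G(n) = 0.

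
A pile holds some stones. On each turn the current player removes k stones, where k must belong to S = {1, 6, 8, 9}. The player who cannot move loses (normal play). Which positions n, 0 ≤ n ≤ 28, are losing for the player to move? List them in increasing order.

n :  0  1  2  3  4  5  6  7  8  9 10 11 12 13 14 15 16 17 18 19 20 21 22 23 24 25 26 27 28
G :  0  1  0  1  0  1  2  0  1  2  3  2  3  2  0  1  2  0  1  0  1  0  1  2  0  1  2  3  2
P-positions are exactly the n with G(n) = 0.

0, 2, 4, 7, 14, 17, 19, 21, 24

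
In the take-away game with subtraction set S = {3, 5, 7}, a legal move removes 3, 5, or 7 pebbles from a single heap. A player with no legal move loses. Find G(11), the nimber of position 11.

G(0) = 0
G(1) = mex{} = 0
G(2) = mex{} = 0
G(3) = mex{0} = 1
G(4) = mex{0} = 1
G(5) = mex{0,0} = 1
G(6) = mex{1,0} = 2
G(7) = mex{1,0,0} = 2
G(8) = mex{1,1,0} = 2
G(9) = mex{2,1,0} = 3
G(10) = mex{2,1,1} = 0
G(11) = mex{2,2,1} = 0

0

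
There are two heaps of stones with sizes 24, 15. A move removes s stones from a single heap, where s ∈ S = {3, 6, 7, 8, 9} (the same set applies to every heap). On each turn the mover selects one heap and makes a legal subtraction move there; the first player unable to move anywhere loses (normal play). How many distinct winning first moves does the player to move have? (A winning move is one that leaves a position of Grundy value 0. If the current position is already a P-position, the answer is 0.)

4

All heaps use S = {3, 6, 7, 8, 9}:
G(0) = 0
G(1) = mex{} = 0
G(2) = mex{} = 0
G(3) = mex{0} = 1
G(4) = mex{0} = 1
G(5) = mex{0} = 1
G(6) = mex{1,0} = 2
G(7) = mex{1,0,0} = 2
G(8) = mex{1,0,0,0} = 2
G(9) = mex{2,1,0,0,0} = 3
G(10) = mex{2,1,1,0,0} = 3
G(11) = mex{2,1,1,1,0} = 3
G(12) = mex{3,2,1,1,1} = 0
G(13) = mex{3,2,2,1,1} = 0
G(14) = mex{3,2,2,2,1} = 0
G(15) = mex{0,3,2,2,2} = 1
G(16) = mex{0,3,3,2,2} = 1
G(17) = mex{0,3,3,3,2} = 1
G(18) = mex{1,0,3,3,3} = 2
G(19) = mex{1,0,0,3,3} = 2
G(20) = mex{1,0,0,0,3} = 2
G(21) = mex{2,1,0,0,0} = 3
G(22) = mex{2,1,1,0,0} = 3
G(23) = mex{2,1,1,1,0} = 3
G(24) = mex{3,2,1,1,1} = 0
Heap A: G(24) = 0.
Heap B: G(15) = 1.
Combined Grundy value = 0 ⊕ 1 = 1.
A winning move leaves total XOR = 0, i.e. changes one component's Grundy value g to g ⊕ X where X is the current total.
Heap A: need g' = 0⊕1 = 1. Options: 24−3→G=3, 24−6→G=2, 24−7→G=1, 24−8→G=1, 24−9→G=1. Hits: 3.
Heap B: need g' = 1⊕1 = 0. Options: 15−3→G=0, 15−6→G=3, 15−7→G=2, 15−8→G=2, 15−9→G=2. Hits: 1.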